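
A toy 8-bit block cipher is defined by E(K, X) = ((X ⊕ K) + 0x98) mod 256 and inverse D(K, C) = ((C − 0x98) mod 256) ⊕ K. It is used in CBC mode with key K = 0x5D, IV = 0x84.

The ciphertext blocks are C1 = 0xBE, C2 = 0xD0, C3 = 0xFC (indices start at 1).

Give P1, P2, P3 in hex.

P1 = 0xFF, P2 = 0xDB, P3 = 0xE9

CBC decryption: P_i = D(K, C_i) ⊕ C_{i−1}, with C_{0} = IV.
P1: D(K, 0xBE) = 0x7B; 0x7B ⊕ 0x84 = 0xFF.
P2: D(K, 0xD0) = 0x65; 0x65 ⊕ 0xBE = 0xDB.
P3: D(K, 0xFC) = 0x39; 0x39 ⊕ 0xD0 = 0xE9.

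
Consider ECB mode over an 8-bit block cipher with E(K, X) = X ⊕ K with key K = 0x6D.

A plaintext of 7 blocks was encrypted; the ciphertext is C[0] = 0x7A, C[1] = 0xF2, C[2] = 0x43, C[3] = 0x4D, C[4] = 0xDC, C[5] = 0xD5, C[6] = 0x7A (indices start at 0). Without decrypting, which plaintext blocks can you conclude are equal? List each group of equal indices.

ECB encrypts each block independently with the same key, so equal ciphertext blocks imply equal plaintext blocks.
C[0] = C[6] = 0x7A, so P[0] = P[6].

P[0] = P[6]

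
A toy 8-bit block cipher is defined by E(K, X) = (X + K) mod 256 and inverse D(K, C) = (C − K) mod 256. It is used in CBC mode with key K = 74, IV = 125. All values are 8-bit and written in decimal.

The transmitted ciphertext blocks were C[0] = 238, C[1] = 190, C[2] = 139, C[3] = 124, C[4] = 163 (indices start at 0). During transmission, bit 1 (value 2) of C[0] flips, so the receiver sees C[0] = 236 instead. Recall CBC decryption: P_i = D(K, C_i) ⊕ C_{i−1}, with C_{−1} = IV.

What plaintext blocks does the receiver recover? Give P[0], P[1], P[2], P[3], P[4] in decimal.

Only C[0] changed, to 236. In CBC, a change in C_i garbles P_i and flips the same bit in P_{i+1}. Decrypting the received ciphertext:
P[0]: D(K, 236) = 162; 162 ⊕ 125 = 223.
P[1]: D(K, 190) = 116; 116 ⊕ 236 = 152.
P[2]: D(K, 139) = 65; 65 ⊕ 190 = 255.
P[3]: D(K, 124) = 50; 50 ⊕ 139 = 185.
P[4]: D(K, 163) = 89; 89 ⊕ 124 = 37.
Blocks that differ from the original plaintext: P[0], P[1].

P[0] = 223, P[1] = 152, P[2] = 255, P[3] = 185, P[4] = 37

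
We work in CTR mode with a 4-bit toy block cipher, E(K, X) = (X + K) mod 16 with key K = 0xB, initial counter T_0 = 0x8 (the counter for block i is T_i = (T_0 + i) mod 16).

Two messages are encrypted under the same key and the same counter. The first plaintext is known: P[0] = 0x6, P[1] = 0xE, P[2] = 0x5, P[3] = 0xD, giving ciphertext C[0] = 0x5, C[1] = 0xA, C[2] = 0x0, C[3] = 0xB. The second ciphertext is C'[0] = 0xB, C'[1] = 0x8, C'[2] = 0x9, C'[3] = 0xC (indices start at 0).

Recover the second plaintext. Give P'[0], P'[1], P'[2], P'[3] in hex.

P'[0] = 0x8, P'[1] = 0xC, P'[2] = 0xC, P'[3] = 0xA

In CTR with a reused counter, both messages share the same keystream S_i, so C_i ⊕ C'_i = P_i ⊕ P'_i and thus P'_i = P_i ⊕ C_i ⊕ C'_i.
P'[0]: 0x6 ⊕ 0x5 ⊕ 0xB = 0x8.
P'[1]: 0xE ⊕ 0xA ⊕ 0x8 = 0xC.
P'[2]: 0x5 ⊕ 0x0 ⊕ 0x9 = 0xC.
P'[3]: 0xD ⊕ 0xB ⊕ 0xC = 0xA.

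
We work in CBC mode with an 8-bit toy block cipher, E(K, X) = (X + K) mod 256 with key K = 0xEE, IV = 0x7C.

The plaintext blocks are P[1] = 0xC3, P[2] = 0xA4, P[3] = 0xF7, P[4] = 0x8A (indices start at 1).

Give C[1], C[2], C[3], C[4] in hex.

CBC encryption: C_i = E(K, P_i ⊕ C_{i−1}), with C_{0} = IV.
C[1]: P[1] ⊕ 0x7C = 0xBF; E(K, 0xBF) = 0xAD.
C[2]: P[2] ⊕ 0xAD = 0x09; E(K, 0x09) = 0xF7.
C[3]: P[3] ⊕ 0xF7 = 0x00; E(K, 0x00) = 0xEE.
C[4]: P[4] ⊕ 0xEE = 0x64; E(K, 0x64) = 0x52.

C[1] = 0xAD, C[2] = 0xF7, C[3] = 0xEE, C[4] = 0x52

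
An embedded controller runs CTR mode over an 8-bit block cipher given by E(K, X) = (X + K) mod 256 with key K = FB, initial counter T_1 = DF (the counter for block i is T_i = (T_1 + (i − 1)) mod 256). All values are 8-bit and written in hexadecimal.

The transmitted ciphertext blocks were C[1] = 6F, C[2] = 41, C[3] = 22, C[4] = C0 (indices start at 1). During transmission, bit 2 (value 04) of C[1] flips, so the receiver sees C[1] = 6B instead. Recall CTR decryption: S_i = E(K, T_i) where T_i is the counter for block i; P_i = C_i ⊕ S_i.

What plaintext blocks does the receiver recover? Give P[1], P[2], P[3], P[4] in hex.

Only C[1] changed, to 6B. In CTR, a change in C_i flips the same bit in P_i only; the keystream is unaffected. Decrypting the received ciphertext:
P[1]: T = DF, S = E(K, T) = DA; 6B ⊕ DA = B1.
P[2]: T = E0, S = E(K, T) = DB; 41 ⊕ DB = 9A.
P[3]: T = E1, S = E(K, T) = DC; 22 ⊕ DC = FE.
P[4]: T = E2, S = E(K, T) = DD; C0 ⊕ DD = 1D.
Blocks that differ from the original plaintext: P[1].

P[1] = B1, P[2] = 9A, P[3] = FE, P[4] = 1D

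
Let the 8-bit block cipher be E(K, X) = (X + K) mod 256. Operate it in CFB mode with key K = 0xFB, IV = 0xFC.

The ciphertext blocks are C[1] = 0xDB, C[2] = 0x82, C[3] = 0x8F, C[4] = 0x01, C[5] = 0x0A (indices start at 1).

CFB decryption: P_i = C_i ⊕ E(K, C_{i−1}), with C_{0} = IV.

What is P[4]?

P[4]: E(K, 0x8F) = 0x8A; 0x01 ⊕ 0x8A = 0x8B.

P[4] = 0x8B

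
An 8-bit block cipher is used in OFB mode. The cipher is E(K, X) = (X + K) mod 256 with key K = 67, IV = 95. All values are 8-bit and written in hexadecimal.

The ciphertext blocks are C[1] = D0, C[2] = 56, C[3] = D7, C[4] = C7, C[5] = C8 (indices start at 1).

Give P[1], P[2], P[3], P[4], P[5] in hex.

OFB decryption: S_i = E(K, S_{i−1}) with S_{0} = IV; P_i = C_i ⊕ S_i.
P[1]: S = E(K, 95) = FC; D0 ⊕ FC = 2C.
P[2]: S = E(K, FC) = 63; 56 ⊕ 63 = 35.
P[3]: S = E(K, 63) = CA; D7 ⊕ CA = 1D.
P[4]: S = E(K, CA) = 31; C7 ⊕ 31 = F6.
P[5]: S = E(K, 31) = 98; C8 ⊕ 98 = 50.

P[1] = 2C, P[2] = 35, P[3] = 1D, P[4] = F6, P[5] = 50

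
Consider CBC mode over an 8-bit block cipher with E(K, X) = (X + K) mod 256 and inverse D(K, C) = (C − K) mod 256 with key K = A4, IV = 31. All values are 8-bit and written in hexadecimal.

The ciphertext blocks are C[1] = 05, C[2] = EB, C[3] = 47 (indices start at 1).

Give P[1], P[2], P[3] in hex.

CBC decryption: P_i = D(K, C_i) ⊕ C_{i−1}, with C_{0} = IV.
P[1]: D(K, 05) = 61; 61 ⊕ 31 = 50.
P[2]: D(K, EB) = 47; 47 ⊕ 05 = 42.
P[3]: D(K, 47) = A3; A3 ⊕ EB = 48.

P[1] = 50, P[2] = 42, P[3] = 48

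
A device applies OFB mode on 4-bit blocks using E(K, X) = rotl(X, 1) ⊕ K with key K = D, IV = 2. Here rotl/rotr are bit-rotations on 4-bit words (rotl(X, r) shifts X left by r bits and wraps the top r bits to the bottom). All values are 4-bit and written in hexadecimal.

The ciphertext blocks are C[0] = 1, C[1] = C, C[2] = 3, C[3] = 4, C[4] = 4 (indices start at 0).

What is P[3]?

OFB decryption: S_i = E(K, S_{i−1}) with S_{−1} = IV; P_i = C_i ⊕ S_i.
P[0]: S = E(K, 2) = 9; 1 ⊕ 9 = 8.
P[1]: S = E(K, 9) = E; C ⊕ E = 2.
P[2]: S = E(K, E) = 0; 3 ⊕ 0 = 3.
P[3]: S = E(K, 0) = D; 4 ⊕ D = 9.

P[3] = 9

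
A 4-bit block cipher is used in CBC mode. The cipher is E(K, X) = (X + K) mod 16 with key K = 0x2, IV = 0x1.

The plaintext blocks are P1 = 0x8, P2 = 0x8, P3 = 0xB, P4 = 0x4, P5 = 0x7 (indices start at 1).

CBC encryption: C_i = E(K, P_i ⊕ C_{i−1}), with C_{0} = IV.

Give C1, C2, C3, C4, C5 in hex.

C1 = 0xB, C2 = 0x5, C3 = 0x0, C4 = 0x6, C5 = 0x3

C1: P1 ⊕ 0x1 = 0x9; E(K, 0x9) = 0xB.
C2: P2 ⊕ 0xB = 0x3; E(K, 0x3) = 0x5.
C3: P3 ⊕ 0x5 = 0xE; E(K, 0xE) = 0x0.
C4: P4 ⊕ 0x0 = 0x4; E(K, 0x4) = 0x6.
C5: P5 ⊕ 0x6 = 0x1; E(K, 0x1) = 0x3.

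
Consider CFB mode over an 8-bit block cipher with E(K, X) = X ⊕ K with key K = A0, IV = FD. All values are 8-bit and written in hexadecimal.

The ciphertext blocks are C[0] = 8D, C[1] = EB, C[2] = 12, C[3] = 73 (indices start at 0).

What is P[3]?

CFB decryption: P_i = C_i ⊕ E(K, C_{i−1}), with C_{−1} = IV.
P[3]: E(K, 12) = B2; 73 ⊕ B2 = C1.

P[3] = C1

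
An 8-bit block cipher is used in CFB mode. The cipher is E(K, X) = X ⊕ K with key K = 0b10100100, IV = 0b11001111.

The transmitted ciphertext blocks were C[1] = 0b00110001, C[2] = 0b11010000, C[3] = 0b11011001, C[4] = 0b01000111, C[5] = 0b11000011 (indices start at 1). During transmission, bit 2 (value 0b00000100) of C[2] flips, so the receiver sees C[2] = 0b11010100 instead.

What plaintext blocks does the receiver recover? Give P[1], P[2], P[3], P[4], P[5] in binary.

P[1] = 0b01011010, P[2] = 0b01000001, P[3] = 0b10101001, P[4] = 0b00111010, P[5] = 0b00100000

CFB decryption: P_i = C_i ⊕ E(K, C_{i−1}), with C_{0} = IV.
Only C[2] changed, to 0b11010100. In CFB, a change in C_i flips the same bit in P_i and garbles P_{i+1}. Decrypting the received ciphertext:
P[1]: E(K, 0b11001111) = 0b01101011; 0b00110001 ⊕ 0b01101011 = 0b01011010.
P[2]: E(K, 0b00110001) = 0b10010101; 0b11010100 ⊕ 0b10010101 = 0b01000001.
P[3]: E(K, 0b11010100) = 0b01110000; 0b11011001 ⊕ 0b01110000 = 0b10101001.
P[4]: E(K, 0b11011001) = 0b01111101; 0b01000111 ⊕ 0b01111101 = 0b00111010.
P[5]: E(K, 0b01000111) = 0b11100011; 0b11000011 ⊕ 0b11100011 = 0b00100000.
Blocks that differ from the original plaintext: P[2], P[3].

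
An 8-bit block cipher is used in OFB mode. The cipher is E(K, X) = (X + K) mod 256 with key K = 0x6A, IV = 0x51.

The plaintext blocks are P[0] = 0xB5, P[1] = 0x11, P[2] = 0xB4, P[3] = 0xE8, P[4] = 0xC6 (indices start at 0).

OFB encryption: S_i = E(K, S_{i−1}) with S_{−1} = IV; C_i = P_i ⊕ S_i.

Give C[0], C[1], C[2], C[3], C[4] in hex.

C[0] = 0x0E, C[1] = 0x34, C[2] = 0x3B, C[3] = 0x11, C[4] = 0xA5

C[0]: S = E(K, 0x51) = 0xBB; 0xB5 ⊕ 0xBB = 0x0E.
C[1]: S = E(K, 0xBB) = 0x25; 0x11 ⊕ 0x25 = 0x34.
C[2]: S = E(K, 0x25) = 0x8F; 0xB4 ⊕ 0x8F = 0x3B.
C[3]: S = E(K, 0x8F) = 0xF9; 0xE8 ⊕ 0xF9 = 0x11.
C[4]: S = E(K, 0xF9) = 0x63; 0xC6 ⊕ 0x63 = 0xA5.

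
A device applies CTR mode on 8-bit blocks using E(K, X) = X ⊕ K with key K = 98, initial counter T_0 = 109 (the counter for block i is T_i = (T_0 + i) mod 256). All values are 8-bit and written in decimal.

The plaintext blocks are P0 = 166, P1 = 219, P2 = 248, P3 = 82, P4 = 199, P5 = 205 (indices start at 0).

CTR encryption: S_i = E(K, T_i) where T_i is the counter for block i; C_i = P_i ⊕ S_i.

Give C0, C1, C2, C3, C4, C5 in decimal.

C0 = 169, C1 = 215, C2 = 245, C3 = 64, C4 = 212, C5 = 221

C0: T = 109, S = E(K, T) = 15; 166 ⊕ 15 = 169.
C1: T = 110, S = E(K, T) = 12; 219 ⊕ 12 = 215.
C2: T = 111, S = E(K, T) = 13; 248 ⊕ 13 = 245.
C3: T = 112, S = E(K, T) = 18; 82 ⊕ 18 = 64.
C4: T = 113, S = E(K, T) = 19; 199 ⊕ 19 = 212.
C5: T = 114, S = E(K, T) = 16; 205 ⊕ 16 = 221.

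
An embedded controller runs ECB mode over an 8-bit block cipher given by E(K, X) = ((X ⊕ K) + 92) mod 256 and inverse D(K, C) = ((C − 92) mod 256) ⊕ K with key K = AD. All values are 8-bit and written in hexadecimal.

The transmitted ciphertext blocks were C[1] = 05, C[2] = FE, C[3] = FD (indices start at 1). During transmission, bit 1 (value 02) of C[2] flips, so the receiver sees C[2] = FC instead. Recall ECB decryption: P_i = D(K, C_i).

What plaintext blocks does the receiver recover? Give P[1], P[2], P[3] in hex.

Only C[2] changed, to FC. In ECB, a change in C_i affects only P_i. Decrypting the received ciphertext:
P[1]: D(K, 05) = DE.
P[2]: D(K, FC) = C7.
P[3]: D(K, FD) = C6.
Blocks that differ from the original plaintext: P[2].

P[1] = DE, P[2] = C7, P[3] = C6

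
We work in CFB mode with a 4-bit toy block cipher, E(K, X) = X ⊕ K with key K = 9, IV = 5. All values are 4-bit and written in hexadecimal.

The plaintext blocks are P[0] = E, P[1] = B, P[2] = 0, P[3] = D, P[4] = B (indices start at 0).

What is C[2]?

C[2] = 9

CFB encryption: C_i = P_i ⊕ E(K, C_{i−1}), with C_{−1} = IV.
C[0]: E(K, 5) = C; E ⊕ C = 2.
C[1]: E(K, 2) = B; B ⊕ B = 0.
C[2]: E(K, 0) = 9; 0 ⊕ 9 = 9.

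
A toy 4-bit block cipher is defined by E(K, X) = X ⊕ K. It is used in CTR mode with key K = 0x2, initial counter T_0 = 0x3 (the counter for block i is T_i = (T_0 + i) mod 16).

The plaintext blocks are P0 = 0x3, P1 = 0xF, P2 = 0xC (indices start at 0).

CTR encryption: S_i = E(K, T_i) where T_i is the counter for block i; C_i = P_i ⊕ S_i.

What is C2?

C2 = 0xB

C0: T = 0x3, S = E(K, T) = 0x1; 0x3 ⊕ 0x1 = 0x2.
C1: T = 0x4, S = E(K, T) = 0x6; 0xF ⊕ 0x6 = 0x9.
C2: T = 0x5, S = E(K, T) = 0x7; 0xC ⊕ 0x7 = 0xB.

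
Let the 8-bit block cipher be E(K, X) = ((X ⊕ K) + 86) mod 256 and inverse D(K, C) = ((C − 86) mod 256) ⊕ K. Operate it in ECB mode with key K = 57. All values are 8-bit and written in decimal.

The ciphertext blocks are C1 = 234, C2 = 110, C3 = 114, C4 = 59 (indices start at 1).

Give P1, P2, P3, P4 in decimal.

ECB decryption: P_i = D(K, C_i).
P1: D(K, 234) = 173.
P2: D(K, 110) = 33.
P3: D(K, 114) = 37.
P4: D(K, 59) = 220.

P1 = 173, P2 = 33, P3 = 37, P4 = 220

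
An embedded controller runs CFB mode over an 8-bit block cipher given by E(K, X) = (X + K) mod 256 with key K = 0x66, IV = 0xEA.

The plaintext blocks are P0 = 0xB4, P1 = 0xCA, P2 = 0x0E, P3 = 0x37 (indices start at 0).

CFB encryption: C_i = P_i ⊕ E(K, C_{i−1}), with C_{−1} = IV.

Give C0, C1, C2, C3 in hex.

C0: E(K, 0xEA) = 0x50; 0xB4 ⊕ 0x50 = 0xE4.
C1: E(K, 0xE4) = 0x4A; 0xCA ⊕ 0x4A = 0x80.
C2: E(K, 0x80) = 0xE6; 0x0E ⊕ 0xE6 = 0xE8.
C3: E(K, 0xE8) = 0x4E; 0x37 ⊕ 0x4E = 0x79.

C0 = 0xE4, C1 = 0x80, C2 = 0xE8, C3 = 0x79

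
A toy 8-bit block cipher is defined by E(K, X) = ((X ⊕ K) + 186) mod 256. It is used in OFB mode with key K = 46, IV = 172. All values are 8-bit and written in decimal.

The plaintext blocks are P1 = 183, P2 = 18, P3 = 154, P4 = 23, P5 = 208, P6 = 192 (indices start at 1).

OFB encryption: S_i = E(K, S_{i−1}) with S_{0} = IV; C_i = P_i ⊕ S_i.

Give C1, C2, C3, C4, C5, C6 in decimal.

C1 = 139, C2 = 222, C3 = 6, C4 = 123, C5 = 44, C6 = 76

C1: S = E(K, 172) = 60; 183 ⊕ 60 = 139.
C2: S = E(K, 60) = 204; 18 ⊕ 204 = 222.
C3: S = E(K, 204) = 156; 154 ⊕ 156 = 6.
C4: S = E(K, 156) = 108; 23 ⊕ 108 = 123.
C5: S = E(K, 108) = 252; 208 ⊕ 252 = 44.
C6: S = E(K, 252) = 140; 192 ⊕ 140 = 76.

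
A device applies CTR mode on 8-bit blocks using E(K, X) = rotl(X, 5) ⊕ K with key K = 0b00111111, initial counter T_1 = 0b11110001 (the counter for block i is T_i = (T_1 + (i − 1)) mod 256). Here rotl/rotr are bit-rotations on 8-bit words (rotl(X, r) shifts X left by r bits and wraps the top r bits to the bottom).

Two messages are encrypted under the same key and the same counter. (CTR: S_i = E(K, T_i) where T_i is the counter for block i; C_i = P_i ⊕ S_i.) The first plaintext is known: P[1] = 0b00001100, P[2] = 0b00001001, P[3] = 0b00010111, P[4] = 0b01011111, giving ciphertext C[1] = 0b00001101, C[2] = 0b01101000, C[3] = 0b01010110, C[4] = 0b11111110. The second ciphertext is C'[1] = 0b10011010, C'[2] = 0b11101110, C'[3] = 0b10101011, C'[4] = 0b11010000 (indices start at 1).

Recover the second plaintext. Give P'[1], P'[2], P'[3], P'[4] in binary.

In CTR with a reused counter, both messages share the same keystream S_i, so C_i ⊕ C'_i = P_i ⊕ P'_i and thus P'_i = P_i ⊕ C_i ⊕ C'_i.
P'[1]: 0b00001100 ⊕ 0b00001101 ⊕ 0b10011010 = 0b10011011.
P'[2]: 0b00001001 ⊕ 0b01101000 ⊕ 0b11101110 = 0b10001111.
P'[3]: 0b00010111 ⊕ 0b01010110 ⊕ 0b10101011 = 0b11101010.
P'[4]: 0b01011111 ⊕ 0b11111110 ⊕ 0b11010000 = 0b01110001.

P'[1] = 0b10011011, P'[2] = 0b10001111, P'[3] = 0b11101010, P'[4] = 0b01110001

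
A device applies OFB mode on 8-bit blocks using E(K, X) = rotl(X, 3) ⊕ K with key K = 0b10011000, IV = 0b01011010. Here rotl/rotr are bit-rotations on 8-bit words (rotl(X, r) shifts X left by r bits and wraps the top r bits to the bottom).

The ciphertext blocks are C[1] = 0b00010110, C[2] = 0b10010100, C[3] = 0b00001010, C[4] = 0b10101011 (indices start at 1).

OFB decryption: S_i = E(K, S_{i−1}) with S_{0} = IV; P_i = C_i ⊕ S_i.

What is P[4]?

P[1]: S = E(K, 0b01011010) = 0b01001010; 0b00010110 ⊕ 0b01001010 = 0b01011100.
P[2]: S = E(K, 0b01001010) = 0b11001010; 0b10010100 ⊕ 0b11001010 = 0b01011110.
P[3]: S = E(K, 0b11001010) = 0b11001110; 0b00001010 ⊕ 0b11001110 = 0b11000100.
P[4]: S = E(K, 0b11001110) = 0b11101110; 0b10101011 ⊕ 0b11101110 = 0b01000101.

P[4] = 0b01000101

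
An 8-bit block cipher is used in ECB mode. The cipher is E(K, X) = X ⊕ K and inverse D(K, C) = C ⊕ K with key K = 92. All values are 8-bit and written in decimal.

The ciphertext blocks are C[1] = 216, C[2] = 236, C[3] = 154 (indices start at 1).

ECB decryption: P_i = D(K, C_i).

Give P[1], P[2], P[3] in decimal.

P[1]: D(K, 216) = 132.
P[2]: D(K, 236) = 176.
P[3]: D(K, 154) = 198.

P[1] = 132, P[2] = 176, P[3] = 198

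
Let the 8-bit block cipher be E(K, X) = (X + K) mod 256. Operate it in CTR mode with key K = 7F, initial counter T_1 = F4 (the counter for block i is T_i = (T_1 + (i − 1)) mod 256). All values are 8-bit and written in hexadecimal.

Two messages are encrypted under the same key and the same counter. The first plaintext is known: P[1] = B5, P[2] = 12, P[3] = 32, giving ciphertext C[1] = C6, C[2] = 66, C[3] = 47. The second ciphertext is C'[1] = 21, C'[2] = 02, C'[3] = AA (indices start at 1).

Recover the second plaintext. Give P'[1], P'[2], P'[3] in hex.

In CTR with a reused counter, both messages share the same keystream S_i, so C_i ⊕ C'_i = P_i ⊕ P'_i and thus P'_i = P_i ⊕ C_i ⊕ C'_i.
P'[1]: B5 ⊕ C6 ⊕ 21 = 52.
P'[2]: 12 ⊕ 66 ⊕ 02 = 76.
P'[3]: 32 ⊕ 47 ⊕ AA = DF.

P'[1] = 52, P'[2] = 76, P'[3] = DF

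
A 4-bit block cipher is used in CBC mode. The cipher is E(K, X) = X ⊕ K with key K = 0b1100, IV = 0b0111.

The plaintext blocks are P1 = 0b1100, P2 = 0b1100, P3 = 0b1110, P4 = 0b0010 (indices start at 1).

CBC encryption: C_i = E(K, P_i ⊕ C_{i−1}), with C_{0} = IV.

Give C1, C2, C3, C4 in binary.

C1: P1 ⊕ 0b0111 = 0b1011; E(K, 0b1011) = 0b0111.
C2: P2 ⊕ 0b0111 = 0b1011; E(K, 0b1011) = 0b0111.
C3: P3 ⊕ 0b0111 = 0b1001; E(K, 0b1001) = 0b0101.
C4: P4 ⊕ 0b0101 = 0b0111; E(K, 0b0111) = 0b1011.

C1 = 0b0111, C2 = 0b0111, C3 = 0b0101, C4 = 0b1011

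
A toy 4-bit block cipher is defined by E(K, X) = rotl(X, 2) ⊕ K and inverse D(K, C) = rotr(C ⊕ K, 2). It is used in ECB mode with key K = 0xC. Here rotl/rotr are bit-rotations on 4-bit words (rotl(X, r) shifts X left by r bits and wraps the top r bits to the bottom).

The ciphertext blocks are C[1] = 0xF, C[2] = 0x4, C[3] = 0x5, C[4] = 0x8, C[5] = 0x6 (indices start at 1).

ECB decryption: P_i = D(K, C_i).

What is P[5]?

P[5] = 0xA

P[5]: D(K, 0x6) = 0xA.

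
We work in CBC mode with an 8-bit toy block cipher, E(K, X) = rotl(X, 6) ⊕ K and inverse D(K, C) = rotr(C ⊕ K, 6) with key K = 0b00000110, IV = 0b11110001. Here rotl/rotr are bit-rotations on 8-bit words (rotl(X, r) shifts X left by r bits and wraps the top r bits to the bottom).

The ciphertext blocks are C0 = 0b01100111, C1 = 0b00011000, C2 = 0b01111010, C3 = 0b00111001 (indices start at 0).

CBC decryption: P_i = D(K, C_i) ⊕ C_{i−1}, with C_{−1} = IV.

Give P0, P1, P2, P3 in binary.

P0 = 0b01110100, P1 = 0b00011111, P2 = 0b11101001, P3 = 0b10000110

P0: D(K, 0b01100111) = 0b10000101; 0b10000101 ⊕ 0b11110001 = 0b01110100.
P1: D(K, 0b00011000) = 0b01111000; 0b01111000 ⊕ 0b01100111 = 0b00011111.
P2: D(K, 0b01111010) = 0b11110001; 0b11110001 ⊕ 0b00011000 = 0b11101001.
P3: D(K, 0b00111001) = 0b11111100; 0b11111100 ⊕ 0b01111010 = 0b10000110.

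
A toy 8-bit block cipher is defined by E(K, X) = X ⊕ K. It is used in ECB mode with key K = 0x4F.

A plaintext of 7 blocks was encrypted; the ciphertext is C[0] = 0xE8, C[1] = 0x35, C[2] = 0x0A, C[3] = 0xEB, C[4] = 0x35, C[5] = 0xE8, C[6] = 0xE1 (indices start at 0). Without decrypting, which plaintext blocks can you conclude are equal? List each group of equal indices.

ECB encrypts each block independently with the same key, so equal ciphertext blocks imply equal plaintext blocks.
C[0] = C[5] = 0xE8, so P[0] = P[5].
C[1] = C[4] = 0x35, so P[1] = P[4].

P[0] = P[5]; P[1] = P[4]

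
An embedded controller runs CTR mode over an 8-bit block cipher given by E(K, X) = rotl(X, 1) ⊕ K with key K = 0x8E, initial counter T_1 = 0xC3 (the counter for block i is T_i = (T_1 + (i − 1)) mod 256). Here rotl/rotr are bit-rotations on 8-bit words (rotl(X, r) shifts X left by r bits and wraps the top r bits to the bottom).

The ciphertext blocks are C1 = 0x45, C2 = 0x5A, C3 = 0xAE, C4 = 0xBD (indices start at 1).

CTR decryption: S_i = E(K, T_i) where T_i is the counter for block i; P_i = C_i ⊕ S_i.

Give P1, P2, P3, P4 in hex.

P1 = 0x4C, P2 = 0x5D, P3 = 0xAB, P4 = 0xBE

P1: T = 0xC3, S = E(K, T) = 0x09; 0x45 ⊕ 0x09 = 0x4C.
P2: T = 0xC4, S = E(K, T) = 0x07; 0x5A ⊕ 0x07 = 0x5D.
P3: T = 0xC5, S = E(K, T) = 0x05; 0xAE ⊕ 0x05 = 0xAB.
P4: T = 0xC6, S = E(K, T) = 0x03; 0xBD ⊕ 0x03 = 0xBE.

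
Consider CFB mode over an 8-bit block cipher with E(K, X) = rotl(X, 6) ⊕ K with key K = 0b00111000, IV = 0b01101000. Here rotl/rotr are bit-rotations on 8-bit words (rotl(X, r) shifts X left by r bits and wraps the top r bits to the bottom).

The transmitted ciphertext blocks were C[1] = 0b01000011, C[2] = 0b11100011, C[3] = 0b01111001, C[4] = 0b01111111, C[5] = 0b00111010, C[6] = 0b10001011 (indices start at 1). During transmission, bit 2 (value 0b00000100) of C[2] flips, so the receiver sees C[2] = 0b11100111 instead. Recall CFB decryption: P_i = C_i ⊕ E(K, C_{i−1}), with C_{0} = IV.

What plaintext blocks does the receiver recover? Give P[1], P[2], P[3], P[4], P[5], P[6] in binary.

P[1] = 0b01100001, P[2] = 0b00001111, P[3] = 0b10111000, P[4] = 0b00011001, P[5] = 0b11011101, P[6] = 0b00111101

Only C[2] changed, to 0b11100111. In CFB, a change in C_i flips the same bit in P_i and garbles P_{i+1}. Decrypting the received ciphertext:
P[1]: E(K, 0b01101000) = 0b00100010; 0b01000011 ⊕ 0b00100010 = 0b01100001.
P[2]: E(K, 0b01000011) = 0b11101000; 0b11100111 ⊕ 0b11101000 = 0b00001111.
P[3]: E(K, 0b11100111) = 0b11000001; 0b01111001 ⊕ 0b11000001 = 0b10111000.
P[4]: E(K, 0b01111001) = 0b01100110; 0b01111111 ⊕ 0b01100110 = 0b00011001.
P[5]: E(K, 0b01111111) = 0b11100111; 0b00111010 ⊕ 0b11100111 = 0b11011101.
P[6]: E(K, 0b00111010) = 0b10110110; 0b10001011 ⊕ 0b10110110 = 0b00111101.
Blocks that differ from the original plaintext: P[2], P[3].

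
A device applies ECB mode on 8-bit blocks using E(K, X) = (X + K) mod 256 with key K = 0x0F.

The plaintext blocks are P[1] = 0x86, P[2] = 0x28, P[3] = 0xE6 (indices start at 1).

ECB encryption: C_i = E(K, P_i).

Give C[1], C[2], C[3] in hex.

C[1] = 0x95, C[2] = 0x37, C[3] = 0xF5

C[1]: E(K, 0x86) = 0x95.
C[2]: E(K, 0x28) = 0x37.
C[3]: E(K, 0xE6) = 0xF5.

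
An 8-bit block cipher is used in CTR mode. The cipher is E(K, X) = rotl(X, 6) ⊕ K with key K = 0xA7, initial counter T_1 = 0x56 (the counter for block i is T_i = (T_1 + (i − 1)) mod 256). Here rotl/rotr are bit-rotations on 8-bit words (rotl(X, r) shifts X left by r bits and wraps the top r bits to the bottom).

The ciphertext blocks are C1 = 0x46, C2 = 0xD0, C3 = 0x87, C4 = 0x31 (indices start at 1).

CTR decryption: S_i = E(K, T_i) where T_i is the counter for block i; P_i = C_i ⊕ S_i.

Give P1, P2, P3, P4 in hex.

P1 = 0x74, P2 = 0xA2, P3 = 0x36, P4 = 0xC0

P1: T = 0x56, S = E(K, T) = 0x32; 0x46 ⊕ 0x32 = 0x74.
P2: T = 0x57, S = E(K, T) = 0x72; 0xD0 ⊕ 0x72 = 0xA2.
P3: T = 0x58, S = E(K, T) = 0xB1; 0x87 ⊕ 0xB1 = 0x36.
P4: T = 0x59, S = E(K, T) = 0xF1; 0x31 ⊕ 0xF1 = 0xC0.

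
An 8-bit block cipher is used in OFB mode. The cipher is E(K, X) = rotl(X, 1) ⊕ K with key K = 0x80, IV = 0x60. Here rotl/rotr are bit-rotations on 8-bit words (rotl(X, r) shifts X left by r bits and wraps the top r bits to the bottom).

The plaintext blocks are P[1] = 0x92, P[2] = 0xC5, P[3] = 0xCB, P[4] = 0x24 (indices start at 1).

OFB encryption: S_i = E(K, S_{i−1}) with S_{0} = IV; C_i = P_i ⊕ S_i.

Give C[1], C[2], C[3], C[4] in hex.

C[1]: S = E(K, 0x60) = 0x40; 0x92 ⊕ 0x40 = 0xD2.
C[2]: S = E(K, 0x40) = 0x00; 0xC5 ⊕ 0x00 = 0xC5.
C[3]: S = E(K, 0x00) = 0x80; 0xCB ⊕ 0x80 = 0x4B.
C[4]: S = E(K, 0x80) = 0x81; 0x24 ⊕ 0x81 = 0xA5.

C[1] = 0xD2, C[2] = 0xC5, C[3] = 0x4B, C[4] = 0xA5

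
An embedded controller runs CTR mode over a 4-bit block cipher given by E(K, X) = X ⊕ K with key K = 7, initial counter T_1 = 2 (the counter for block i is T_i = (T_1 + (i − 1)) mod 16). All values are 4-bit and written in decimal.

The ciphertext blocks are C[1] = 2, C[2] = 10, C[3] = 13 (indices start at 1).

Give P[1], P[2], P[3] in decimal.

P[1] = 7, P[2] = 14, P[3] = 14

CTR decryption: S_i = E(K, T_i) where T_i is the counter for block i; P_i = C_i ⊕ S_i.
P[1]: T = 2, S = E(K, T) = 5; 2 ⊕ 5 = 7.
P[2]: T = 3, S = E(K, T) = 4; 10 ⊕ 4 = 14.
P[3]: T = 4, S = E(K, T) = 3; 13 ⊕ 3 = 14.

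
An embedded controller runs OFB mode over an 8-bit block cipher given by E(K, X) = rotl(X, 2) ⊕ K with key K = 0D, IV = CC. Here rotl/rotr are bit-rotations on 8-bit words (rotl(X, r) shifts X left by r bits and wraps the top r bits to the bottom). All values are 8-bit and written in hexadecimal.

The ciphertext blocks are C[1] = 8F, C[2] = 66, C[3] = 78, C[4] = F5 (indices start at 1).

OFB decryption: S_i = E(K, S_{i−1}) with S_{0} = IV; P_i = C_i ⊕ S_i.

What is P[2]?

P[1]: S = E(K, CC) = 3E; 8F ⊕ 3E = B1.
P[2]: S = E(K, 3E) = F5; 66 ⊕ F5 = 93.

P[2] = 93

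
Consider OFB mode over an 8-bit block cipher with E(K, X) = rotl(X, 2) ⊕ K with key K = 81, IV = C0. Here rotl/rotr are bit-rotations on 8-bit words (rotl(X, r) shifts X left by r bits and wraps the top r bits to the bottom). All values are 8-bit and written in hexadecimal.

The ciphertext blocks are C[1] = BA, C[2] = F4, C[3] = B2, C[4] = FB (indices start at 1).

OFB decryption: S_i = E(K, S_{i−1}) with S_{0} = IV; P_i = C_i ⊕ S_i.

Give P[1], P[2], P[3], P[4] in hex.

P[1] = 38, P[2] = 7F, P[3] = 1D, P[4] = C4

P[1]: S = E(K, C0) = 82; BA ⊕ 82 = 38.
P[2]: S = E(K, 82) = 8B; F4 ⊕ 8B = 7F.
P[3]: S = E(K, 8B) = AF; B2 ⊕ AF = 1D.
P[4]: S = E(K, AF) = 3F; FB ⊕ 3F = C4.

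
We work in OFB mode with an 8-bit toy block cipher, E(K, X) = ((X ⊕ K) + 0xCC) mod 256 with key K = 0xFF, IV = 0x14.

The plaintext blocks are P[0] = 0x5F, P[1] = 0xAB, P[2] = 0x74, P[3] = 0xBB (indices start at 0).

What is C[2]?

C[2] = 0xC3

OFB encryption: S_i = E(K, S_{i−1}) with S_{−1} = IV; C_i = P_i ⊕ S_i.
C[0]: S = E(K, 0x14) = 0xB7; 0x5F ⊕ 0xB7 = 0xE8.
C[1]: S = E(K, 0xB7) = 0x14; 0xAB ⊕ 0x14 = 0xBF.
C[2]: S = E(K, 0x14) = 0xB7; 0x74 ⊕ 0xB7 = 0xC3.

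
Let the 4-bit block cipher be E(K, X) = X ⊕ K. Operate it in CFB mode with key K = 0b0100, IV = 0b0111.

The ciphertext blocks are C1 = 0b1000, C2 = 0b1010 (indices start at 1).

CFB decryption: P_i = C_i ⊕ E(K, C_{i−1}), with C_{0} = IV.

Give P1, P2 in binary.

P1: E(K, 0b0111) = 0b0011; 0b1000 ⊕ 0b0011 = 0b1011.
P2: E(K, 0b1000) = 0b1100; 0b1010 ⊕ 0b1100 = 0b0110.

P1 = 0b1011, P2 = 0b0110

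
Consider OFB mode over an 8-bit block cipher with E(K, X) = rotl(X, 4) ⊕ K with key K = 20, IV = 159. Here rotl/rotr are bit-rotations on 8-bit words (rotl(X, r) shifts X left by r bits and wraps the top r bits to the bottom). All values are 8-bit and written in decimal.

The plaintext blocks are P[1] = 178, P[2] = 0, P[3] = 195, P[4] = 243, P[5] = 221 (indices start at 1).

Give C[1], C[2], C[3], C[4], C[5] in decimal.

C[1] = 95, C[2] = 202, C[3] = 123, C[4] = 108, C[5] = 48

OFB encryption: S_i = E(K, S_{i−1}) with S_{0} = IV; C_i = P_i ⊕ S_i.
C[1]: S = E(K, 159) = 237; 178 ⊕ 237 = 95.
C[2]: S = E(K, 237) = 202; 0 ⊕ 202 = 202.
C[3]: S = E(K, 202) = 184; 195 ⊕ 184 = 123.
C[4]: S = E(K, 184) = 159; 243 ⊕ 159 = 108.
C[5]: S = E(K, 159) = 237; 221 ⊕ 237 = 48.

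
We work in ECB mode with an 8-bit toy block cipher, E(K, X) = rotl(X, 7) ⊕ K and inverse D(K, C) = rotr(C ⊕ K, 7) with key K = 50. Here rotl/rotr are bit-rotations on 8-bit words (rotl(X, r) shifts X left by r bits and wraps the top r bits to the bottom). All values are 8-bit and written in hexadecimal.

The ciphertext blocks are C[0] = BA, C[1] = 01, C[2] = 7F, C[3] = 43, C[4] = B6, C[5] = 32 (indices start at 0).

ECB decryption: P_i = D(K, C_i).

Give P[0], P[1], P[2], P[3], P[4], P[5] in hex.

P[0] = D5, P[1] = A2, P[2] = 5E, P[3] = 26, P[4] = CD, P[5] = C4

P[0]: D(K, BA) = D5.
P[1]: D(K, 01) = A2.
P[2]: D(K, 7F) = 5E.
P[3]: D(K, 43) = 26.
P[4]: D(K, B6) = CD.
P[5]: D(K, 32) = C4.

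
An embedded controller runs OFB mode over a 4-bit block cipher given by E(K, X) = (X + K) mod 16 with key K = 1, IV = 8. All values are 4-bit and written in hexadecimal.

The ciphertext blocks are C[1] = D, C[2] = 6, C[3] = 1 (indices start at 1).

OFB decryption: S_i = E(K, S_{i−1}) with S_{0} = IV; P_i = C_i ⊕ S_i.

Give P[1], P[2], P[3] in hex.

P[1] = 4, P[2] = C, P[3] = A

P[1]: S = E(K, 8) = 9; D ⊕ 9 = 4.
P[2]: S = E(K, 9) = A; 6 ⊕ A = C.
P[3]: S = E(K, A) = B; 1 ⊕ B = A.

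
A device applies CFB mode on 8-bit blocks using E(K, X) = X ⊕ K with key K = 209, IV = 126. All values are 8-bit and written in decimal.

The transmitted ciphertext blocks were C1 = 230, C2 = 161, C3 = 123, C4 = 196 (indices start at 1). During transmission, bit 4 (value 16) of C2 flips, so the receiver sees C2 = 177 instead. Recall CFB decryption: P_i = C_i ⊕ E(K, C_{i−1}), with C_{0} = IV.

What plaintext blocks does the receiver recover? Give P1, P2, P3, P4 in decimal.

P1 = 73, P2 = 134, P3 = 27, P4 = 110

Only C2 changed, to 177. In CFB, a change in C_i flips the same bit in P_i and garbles P_{i+1}. Decrypting the received ciphertext:
P1: E(K, 126) = 175; 230 ⊕ 175 = 73.
P2: E(K, 230) = 55; 177 ⊕ 55 = 134.
P3: E(K, 177) = 96; 123 ⊕ 96 = 27.
P4: E(K, 123) = 170; 196 ⊕ 170 = 110.
Blocks that differ from the original plaintext: P2, P3.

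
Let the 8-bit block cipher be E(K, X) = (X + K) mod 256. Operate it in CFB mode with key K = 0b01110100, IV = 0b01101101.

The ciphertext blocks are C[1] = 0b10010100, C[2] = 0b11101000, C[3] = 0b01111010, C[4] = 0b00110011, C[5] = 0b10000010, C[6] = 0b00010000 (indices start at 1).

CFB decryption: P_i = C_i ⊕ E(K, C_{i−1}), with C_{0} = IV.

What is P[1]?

P[1]: E(K, 0b01101101) = 0b11100001; 0b10010100 ⊕ 0b11100001 = 0b01110101.

P[1] = 0b01110101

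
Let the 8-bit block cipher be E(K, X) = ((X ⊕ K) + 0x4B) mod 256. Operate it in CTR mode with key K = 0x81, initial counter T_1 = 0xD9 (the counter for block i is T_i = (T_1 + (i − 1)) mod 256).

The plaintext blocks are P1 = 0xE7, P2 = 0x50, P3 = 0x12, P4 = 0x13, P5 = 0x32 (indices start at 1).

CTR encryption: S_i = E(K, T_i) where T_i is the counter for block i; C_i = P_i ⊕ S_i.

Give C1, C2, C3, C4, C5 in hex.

C1: T = 0xD9, S = E(K, T) = 0xA3; 0xE7 ⊕ 0xA3 = 0x44.
C2: T = 0xDA, S = E(K, T) = 0xA6; 0x50 ⊕ 0xA6 = 0xF6.
C3: T = 0xDB, S = E(K, T) = 0xA5; 0x12 ⊕ 0xA5 = 0xB7.
C4: T = 0xDC, S = E(K, T) = 0xA8; 0x13 ⊕ 0xA8 = 0xBB.
C5: T = 0xDD, S = E(K, T) = 0xA7; 0x32 ⊕ 0xA7 = 0x95.

C1 = 0x44, C2 = 0xF6, C3 = 0xB7, C4 = 0xBB, C5 = 0x95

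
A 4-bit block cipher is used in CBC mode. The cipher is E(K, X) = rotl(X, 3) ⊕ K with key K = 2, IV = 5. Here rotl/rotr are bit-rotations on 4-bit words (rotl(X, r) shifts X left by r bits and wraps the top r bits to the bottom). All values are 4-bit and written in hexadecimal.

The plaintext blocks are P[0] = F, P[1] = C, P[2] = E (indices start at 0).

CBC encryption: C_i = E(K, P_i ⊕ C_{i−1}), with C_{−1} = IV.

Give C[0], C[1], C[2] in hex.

C[0]: P[0] ⊕ 5 = A; E(K, A) = 7.
C[1]: P[1] ⊕ 7 = B; E(K, B) = F.
C[2]: P[2] ⊕ F = 1; E(K, 1) = A.

C[0] = 7, C[1] = F, C[2] = A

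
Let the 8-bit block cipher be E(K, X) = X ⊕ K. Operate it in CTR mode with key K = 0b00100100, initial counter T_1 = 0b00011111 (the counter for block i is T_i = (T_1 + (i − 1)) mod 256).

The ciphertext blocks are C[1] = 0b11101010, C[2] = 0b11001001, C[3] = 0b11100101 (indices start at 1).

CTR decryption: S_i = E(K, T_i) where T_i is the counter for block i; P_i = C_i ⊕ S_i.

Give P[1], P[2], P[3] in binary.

P[1] = 0b11010001, P[2] = 0b11001101, P[3] = 0b11100000

P[1]: T = 0b00011111, S = E(K, T) = 0b00111011; 0b11101010 ⊕ 0b00111011 = 0b11010001.
P[2]: T = 0b00100000, S = E(K, T) = 0b00000100; 0b11001001 ⊕ 0b00000100 = 0b11001101.
P[3]: T = 0b00100001, S = E(K, T) = 0b00000101; 0b11100101 ⊕ 0b00000101 = 0b11100000.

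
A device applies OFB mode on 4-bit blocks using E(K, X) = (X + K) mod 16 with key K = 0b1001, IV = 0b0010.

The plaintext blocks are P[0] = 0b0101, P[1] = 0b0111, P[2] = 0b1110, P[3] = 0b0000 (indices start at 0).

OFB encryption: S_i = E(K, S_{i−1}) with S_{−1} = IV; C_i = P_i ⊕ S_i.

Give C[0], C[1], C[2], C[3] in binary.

C[0] = 0b1110, C[1] = 0b0011, C[2] = 0b0011, C[3] = 0b0110

C[0]: S = E(K, 0b0010) = 0b1011; 0b0101 ⊕ 0b1011 = 0b1110.
C[1]: S = E(K, 0b1011) = 0b0100; 0b0111 ⊕ 0b0100 = 0b0011.
C[2]: S = E(K, 0b0100) = 0b1101; 0b1110 ⊕ 0b1101 = 0b0011.
C[3]: S = E(K, 0b1101) = 0b0110; 0b0000 ⊕ 0b0110 = 0b0110.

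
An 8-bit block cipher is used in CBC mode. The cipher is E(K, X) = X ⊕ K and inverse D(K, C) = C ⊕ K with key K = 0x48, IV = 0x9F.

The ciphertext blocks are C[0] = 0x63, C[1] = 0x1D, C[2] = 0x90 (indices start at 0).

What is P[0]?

P[0] = 0xB4

CBC decryption: P_i = D(K, C_i) ⊕ C_{i−1}, with C_{−1} = IV.
P[0]: D(K, 0x63) = 0x2B; 0x2B ⊕ 0x9F = 0xB4.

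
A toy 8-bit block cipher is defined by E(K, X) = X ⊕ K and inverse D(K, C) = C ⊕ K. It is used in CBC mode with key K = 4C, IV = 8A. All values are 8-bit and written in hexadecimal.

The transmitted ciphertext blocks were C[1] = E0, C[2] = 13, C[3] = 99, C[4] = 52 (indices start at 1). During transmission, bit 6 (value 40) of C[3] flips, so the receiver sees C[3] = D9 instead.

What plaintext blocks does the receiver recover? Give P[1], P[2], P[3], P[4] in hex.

P[1] = 26, P[2] = BF, P[3] = 86, P[4] = C7

CBC decryption: P_i = D(K, C_i) ⊕ C_{i−1}, with C_{0} = IV.
Only C[3] changed, to D9. In CBC, a change in C_i garbles P_i and flips the same bit in P_{i+1}. Decrypting the received ciphertext:
P[1]: D(K, E0) = AC; AC ⊕ 8A = 26.
P[2]: D(K, 13) = 5F; 5F ⊕ E0 = BF.
P[3]: D(K, D9) = 95; 95 ⊕ 13 = 86.
P[4]: D(K, 52) = 1E; 1E ⊕ D9 = C7.
Blocks that differ from the original plaintext: P[3], P[4].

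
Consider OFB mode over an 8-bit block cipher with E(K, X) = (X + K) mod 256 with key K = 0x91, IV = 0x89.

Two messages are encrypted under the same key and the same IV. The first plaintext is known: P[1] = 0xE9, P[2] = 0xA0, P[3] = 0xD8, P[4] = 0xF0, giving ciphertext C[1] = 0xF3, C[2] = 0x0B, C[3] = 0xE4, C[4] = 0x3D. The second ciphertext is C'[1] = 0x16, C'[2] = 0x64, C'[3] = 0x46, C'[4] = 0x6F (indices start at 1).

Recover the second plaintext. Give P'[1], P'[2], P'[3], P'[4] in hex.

In OFB with a reused IV, both messages share the same keystream S_i, so C_i ⊕ C'_i = P_i ⊕ P'_i and thus P'_i = P_i ⊕ C_i ⊕ C'_i.
P'[1]: 0xE9 ⊕ 0xF3 ⊕ 0x16 = 0x0C.
P'[2]: 0xA0 ⊕ 0x0B ⊕ 0x64 = 0xCF.
P'[3]: 0xD8 ⊕ 0xE4 ⊕ 0x46 = 0x7A.
P'[4]: 0xF0 ⊕ 0x3D ⊕ 0x6F = 0xA2.

P'[1] = 0x0C, P'[2] = 0xCF, P'[3] = 0x7A, P'[4] = 0xA2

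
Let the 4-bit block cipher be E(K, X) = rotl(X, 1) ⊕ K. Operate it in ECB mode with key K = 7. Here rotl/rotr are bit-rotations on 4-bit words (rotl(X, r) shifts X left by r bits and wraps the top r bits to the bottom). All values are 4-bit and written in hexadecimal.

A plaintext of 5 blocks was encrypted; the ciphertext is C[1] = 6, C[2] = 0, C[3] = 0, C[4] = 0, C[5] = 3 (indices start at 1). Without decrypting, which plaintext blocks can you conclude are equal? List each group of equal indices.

P[2] = P[3] = P[4]

ECB encrypts each block independently with the same key, so equal ciphertext blocks imply equal plaintext blocks.
C[2] = C[3] = C[4] = 0, so P[2] = P[3] = P[4].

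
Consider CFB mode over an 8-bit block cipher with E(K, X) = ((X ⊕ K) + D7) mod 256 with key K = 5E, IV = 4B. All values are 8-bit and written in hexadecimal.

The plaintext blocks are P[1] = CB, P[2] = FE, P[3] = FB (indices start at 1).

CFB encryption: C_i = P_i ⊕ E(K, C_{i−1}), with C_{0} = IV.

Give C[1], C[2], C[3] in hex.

C[1] = 27, C[2] = AE, C[3] = 3C

C[1]: E(K, 4B) = EC; CB ⊕ EC = 27.
C[2]: E(K, 27) = 50; FE ⊕ 50 = AE.
C[3]: E(K, AE) = C7; FB ⊕ C7 = 3C.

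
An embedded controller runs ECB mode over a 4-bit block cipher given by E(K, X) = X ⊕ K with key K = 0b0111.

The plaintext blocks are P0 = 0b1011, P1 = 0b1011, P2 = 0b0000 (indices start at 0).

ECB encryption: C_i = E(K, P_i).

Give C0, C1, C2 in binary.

C0: E(K, 0b1011) = 0b1100.
C1: E(K, 0b1011) = 0b1100.
C2: E(K, 0b0000) = 0b0111.

C0 = 0b1100, C1 = 0b1100, C2 = 0b0111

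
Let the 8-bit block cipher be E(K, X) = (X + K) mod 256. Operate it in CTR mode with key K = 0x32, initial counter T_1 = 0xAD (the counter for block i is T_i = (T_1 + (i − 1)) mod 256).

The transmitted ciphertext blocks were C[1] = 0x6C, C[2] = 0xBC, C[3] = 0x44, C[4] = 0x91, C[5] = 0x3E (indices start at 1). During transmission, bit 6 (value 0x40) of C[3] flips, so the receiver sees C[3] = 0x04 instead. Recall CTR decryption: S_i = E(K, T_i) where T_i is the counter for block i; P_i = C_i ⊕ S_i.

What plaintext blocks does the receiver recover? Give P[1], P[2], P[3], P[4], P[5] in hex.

P[1] = 0xB3, P[2] = 0x5C, P[3] = 0xE5, P[4] = 0x73, P[5] = 0xDD

Only C[3] changed, to 0x04. In CTR, a change in C_i flips the same bit in P_i only; the keystream is unaffected. Decrypting the received ciphertext:
P[1]: T = 0xAD, S = E(K, T) = 0xDF; 0x6C ⊕ 0xDF = 0xB3.
P[2]: T = 0xAE, S = E(K, T) = 0xE0; 0xBC ⊕ 0xE0 = 0x5C.
P[3]: T = 0xAF, S = E(K, T) = 0xE1; 0x04 ⊕ 0xE1 = 0xE5.
P[4]: T = 0xB0, S = E(K, T) = 0xE2; 0x91 ⊕ 0xE2 = 0x73.
P[5]: T = 0xB1, S = E(K, T) = 0xE3; 0x3E ⊕ 0xE3 = 0xDD.
Blocks that differ from the original plaintext: P[3].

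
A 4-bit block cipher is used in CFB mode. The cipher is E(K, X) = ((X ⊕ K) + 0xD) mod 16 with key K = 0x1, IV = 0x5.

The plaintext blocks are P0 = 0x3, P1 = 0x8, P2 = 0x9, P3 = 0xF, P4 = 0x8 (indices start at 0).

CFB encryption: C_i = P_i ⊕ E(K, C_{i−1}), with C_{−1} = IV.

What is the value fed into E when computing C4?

C0: E(K, 0x5) = 0x1; 0x3 ⊕ 0x1 = 0x2.
C1: E(K, 0x2) = 0x0; 0x8 ⊕ 0x0 = 0x8.
C2: E(K, 0x8) = 0x6; 0x9 ⊕ 0x6 = 0xF.
C3: E(K, 0xF) = 0xB; 0xF ⊕ 0xB = 0x4.
C4: E(K, 0x4) = 0x2; 0x8 ⊕ 0x2 = 0xA.
So the input to E for block 4 is 0x4.

0x4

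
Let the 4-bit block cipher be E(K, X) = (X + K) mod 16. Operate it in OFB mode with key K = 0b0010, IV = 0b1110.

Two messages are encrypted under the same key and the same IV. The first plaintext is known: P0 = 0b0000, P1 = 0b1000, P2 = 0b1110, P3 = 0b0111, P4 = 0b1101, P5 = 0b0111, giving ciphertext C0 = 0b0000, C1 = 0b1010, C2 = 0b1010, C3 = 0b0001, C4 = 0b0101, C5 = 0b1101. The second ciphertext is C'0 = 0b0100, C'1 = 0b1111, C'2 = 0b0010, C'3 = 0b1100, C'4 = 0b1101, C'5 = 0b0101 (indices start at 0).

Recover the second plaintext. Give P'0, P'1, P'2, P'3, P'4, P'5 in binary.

P'0 = 0b0100, P'1 = 0b1101, P'2 = 0b0110, P'3 = 0b1010, P'4 = 0b0101, P'5 = 0b1111

In OFB with a reused IV, both messages share the same keystream S_i, so C_i ⊕ C'_i = P_i ⊕ P'_i and thus P'_i = P_i ⊕ C_i ⊕ C'_i.
P'0: 0b0000 ⊕ 0b0000 ⊕ 0b0100 = 0b0100.
P'1: 0b1000 ⊕ 0b1010 ⊕ 0b1111 = 0b1101.
P'2: 0b1110 ⊕ 0b1010 ⊕ 0b0010 = 0b0110.
P'3: 0b0111 ⊕ 0b0001 ⊕ 0b1100 = 0b1010.
P'4: 0b1101 ⊕ 0b0101 ⊕ 0b1101 = 0b0101.
P'5: 0b0111 ⊕ 0b1101 ⊕ 0b0101 = 0b1111.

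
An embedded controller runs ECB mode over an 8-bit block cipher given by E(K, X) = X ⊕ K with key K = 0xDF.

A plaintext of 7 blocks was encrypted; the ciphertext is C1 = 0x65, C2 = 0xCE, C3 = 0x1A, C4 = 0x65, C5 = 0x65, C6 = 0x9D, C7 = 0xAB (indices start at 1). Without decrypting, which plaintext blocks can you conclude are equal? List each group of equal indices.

P1 = P4 = P5

ECB encrypts each block independently with the same key, so equal ciphertext blocks imply equal plaintext blocks.
C1 = C4 = C5 = 0x65, so P1 = P4 = P5.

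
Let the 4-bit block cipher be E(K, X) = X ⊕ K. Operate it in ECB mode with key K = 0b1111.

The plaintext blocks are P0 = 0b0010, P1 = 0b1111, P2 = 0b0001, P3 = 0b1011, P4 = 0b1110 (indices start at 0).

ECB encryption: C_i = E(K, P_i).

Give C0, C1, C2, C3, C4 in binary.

C0: E(K, 0b0010) = 0b1101.
C1: E(K, 0b1111) = 0b0000.
C2: E(K, 0b0001) = 0b1110.
C3: E(K, 0b1011) = 0b0100.
C4: E(K, 0b1110) = 0b0001.

C0 = 0b1101, C1 = 0b0000, C2 = 0b1110, C3 = 0b0100, C4 = 0b0001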